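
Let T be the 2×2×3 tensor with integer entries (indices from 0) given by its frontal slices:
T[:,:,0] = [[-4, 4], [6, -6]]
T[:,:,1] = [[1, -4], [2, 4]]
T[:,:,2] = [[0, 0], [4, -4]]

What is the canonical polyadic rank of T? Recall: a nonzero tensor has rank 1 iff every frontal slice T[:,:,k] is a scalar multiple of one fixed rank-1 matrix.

Lower bound: the mode-3 unfolding of T (rows indexed by k, columns by (i,j) = (0,0), (0,1), (1,0), (1,1)) is [[-4, 4, 6, -6], [1, -4, 2, 4], [0, 0, 4, -4]].
There the 3×3 minor on rows k ∈ {0, 1, 2}, columns (i,j) ∈ {(0,0), (0,1), (1,0)} is det [[-4, 4, 6], [1, -4, 2], [0, 0, 4]] = 48 ≠ 0, so this unfolding has rank ≥ 3; CP rank is at least every unfolding rank, so rank(T) ≥ 3. (Unfolding ranks only ever bound the CP rank from below — rank(T) can be strictly larger than all of them — so the matching upper bound has to come from an explicit 3-term decomposition.)
Upper bound: T is a sum of 3 rank-1 terms, T = (0, 1) (x) (1, -1) (x) (-2, 4, 4) + (1, -2) (x) (1, -1) (x) (-4, 2, 0) + (1, -2) (x) (1, 2) (x) (0, -1, 0) (written with every a and b primitive with positive leading entry and the scale carried by c; CP decompositions are not unique, and this one is verified by expanding entrywise), so rank(T) ≤ 3.
These bounds meet, so rank(T) = 3.

3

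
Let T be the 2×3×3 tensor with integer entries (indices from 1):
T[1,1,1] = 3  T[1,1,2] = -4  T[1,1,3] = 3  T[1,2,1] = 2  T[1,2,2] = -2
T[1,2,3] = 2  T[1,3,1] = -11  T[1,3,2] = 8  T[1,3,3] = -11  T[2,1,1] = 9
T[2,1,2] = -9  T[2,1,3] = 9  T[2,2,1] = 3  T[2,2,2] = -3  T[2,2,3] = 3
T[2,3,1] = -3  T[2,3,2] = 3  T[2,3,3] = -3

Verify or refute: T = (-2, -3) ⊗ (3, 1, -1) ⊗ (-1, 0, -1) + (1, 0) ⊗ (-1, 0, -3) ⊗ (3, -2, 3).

No

Reconstruct entry (1,1,2) from the claimed factors: Σₗ aₗ[1]bₗ[1]cₗ[2] = (-2)·(3)·(0) + (1)·(-1)·(-2) = 2, but T[1,1,2] = -4. The claim is false.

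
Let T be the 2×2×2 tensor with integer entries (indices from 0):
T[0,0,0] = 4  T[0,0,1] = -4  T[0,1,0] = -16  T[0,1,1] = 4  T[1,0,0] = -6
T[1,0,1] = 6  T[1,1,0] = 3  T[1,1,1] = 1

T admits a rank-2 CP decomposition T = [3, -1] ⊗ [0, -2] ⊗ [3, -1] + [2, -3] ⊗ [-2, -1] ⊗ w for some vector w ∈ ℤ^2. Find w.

w = [-1, 1]

Subtract the known terms from T to get the rank-1 residual R = [2, -3] ⊗ [-2, -1] ⊗ w, so R[i,j,k] = a[i]·b[j]·w[k]. Pick indices with nonzero a[0]·b[0] = (2)·(-2) = -4. Only the fibre through (0,0,·) is needed: R[0,0,:] = T[0,0,:] − Σₗ aₗ[0]bₗ[0]cₗ = [4, -4] − (3)·(0)·[3, -1] = [4, -4]. Then w[k] = R[0,0,k] / -4 for each k, giving w = [4, -4] / -4 = [-1, 1].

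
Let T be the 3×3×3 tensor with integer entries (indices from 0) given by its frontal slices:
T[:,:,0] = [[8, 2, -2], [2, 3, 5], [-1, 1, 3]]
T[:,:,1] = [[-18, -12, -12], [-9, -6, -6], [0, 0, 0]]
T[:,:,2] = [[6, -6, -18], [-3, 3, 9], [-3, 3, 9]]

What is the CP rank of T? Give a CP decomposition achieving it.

rank(T) = 2

Lower bound: in the mode-2 unfolding of T (rows indexed by j, columns by (i,k)) the 2×2 minor on rows j ∈ {0, 1}, columns (i,k) ∈ {(0,0), (0,1)} is det [[8, -18], [2, -12]] = -60 ≠ 0, so that unfolding has rank ≥ 2 and hence rank(T) ≥ 2 (CP rank is at least every unfolding rank, though it can be larger).
Upper bound: with S_k = T[:,:,k], the two rank-1 terms a₁b₁ᵀ, a₂b₂ᵀ are the rank-1 members of the pencil x·S₀ + y·S₁.
The 2×2 minor of x·S₀ + y·S₁ on rows {0,1}, columns {0,1} is 20·x² − 60·xy = 20·(x − 3·y)(x), vanishing at (x:y) = (3:1) and (0:1).
M₁ = 3·S₀ + S₁ = [[6, -6, -18], [-3, 3, 9], [-3, 3, 9]] = 3·[2, -1, -1][1, -1, -3]ᵀ and M₂ = S₁ = [[-18, -12, -12], [-9, -6, -6], [0, 0, 0]] = (-3)·[2, 1, 0][3, 2, 2]ᵀ, so take a₁ = [2, -1, -1], b₁ = [1, -1, -3], a₂ = [2, 1, 0], b₂ = [3, 2, 2].
Each slice is an integer combination of E₁ = a₁b₁ᵀ and E₂ = a₂b₂ᵀ: S₀ = E₁ + E₂, S₁ = −3·E₂, S₂ = 3·E₁; reading off coefficients, c₁ = [1, 0, 3] and c₂ = [1, -3, 0].
Hence T = [2, -1, -1] ⊗ [1, -1, -3] ⊗ [1, 0, 3] + [2, 1, 0] ⊗ [3, 2, 2] ⊗ [1, -3, 0], so rank(T) ≤ 2.
These bounds meet, so rank(T) = 2.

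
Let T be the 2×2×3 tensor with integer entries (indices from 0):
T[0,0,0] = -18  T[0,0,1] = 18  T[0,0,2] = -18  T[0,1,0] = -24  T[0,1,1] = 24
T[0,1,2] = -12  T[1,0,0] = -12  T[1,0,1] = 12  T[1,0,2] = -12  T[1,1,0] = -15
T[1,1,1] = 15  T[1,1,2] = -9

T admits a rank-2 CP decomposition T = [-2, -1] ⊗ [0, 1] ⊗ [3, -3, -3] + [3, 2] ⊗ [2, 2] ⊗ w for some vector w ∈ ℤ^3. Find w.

w = [-3, 3, -3]

Subtract the known terms from T to get the rank-1 residual R = [3, 2] ⊗ [2, 2] ⊗ w, so R[i,j,k] = a[i]·b[j]·w[k]. Pick indices with nonzero a[0]·b[0] = (3)·(2) = 6. Only the fibre through (0,0,·) is needed: R[0,0,:] = T[0,0,:] − Σₗ aₗ[0]bₗ[0]cₗ = [-18, 18, -18] − (-2)·(0)·[3, -3, -3] = [-18, 18, -18]. Then w[k] = R[0,0,k] / 6 for each k, giving w = [-18, 18, -18] / 6 = [-3, 3, -3].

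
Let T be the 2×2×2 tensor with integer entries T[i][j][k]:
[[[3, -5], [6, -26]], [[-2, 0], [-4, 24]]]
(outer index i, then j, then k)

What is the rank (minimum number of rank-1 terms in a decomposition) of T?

2

Lower bound: in the mode-1 unfolding of T (rows indexed by i, columns by (j,k)) the 2×2 minor on rows i ∈ {0, 1}, columns (j,k) ∈ {(0,0), (0,1)} is det [[3, -5], [-2, 0]] = -10 ≠ 0, so that unfolding has rank ≥ 2 and hence rank(T) ≥ 2 (CP rank is at least every unfolding rank, though it can be larger).
Upper bound: with S_k = T[:,:,k], the two rank-1 terms a₁b₁ᵀ, a₂b₂ᵀ are the rank-1 members of the pencil x·S₀ + y·S₁.
det(x·S₀ + y·S₁) is 40·xy − 120·y² = 40·(x − 3·y)(y), vanishing at (x:y) = (3:1) and (1:0).
M₁ = 3·S₀ + S₁ = [[4, -8], [-6, 12]] = 2·[2, -3][1, -2]ᵀ and M₂ = S₀ = [[3, 6], [-2, -4]] = [3, -2][1, 2]ᵀ, so take a₁ = [2, -3], b₁ = [1, -2], a₂ = [3, -2], b₂ = [1, 2].
Each slice is an integer combination of E₁ = a₁b₁ᵀ and E₂ = a₂b₂ᵀ: S₀ = E₂, S₁ = 2·E₁ − 3·E₂; reading off coefficients, c₁ = [0, 2] and c₂ = [1, -3].
Hence T = [2, -3] ⊗ [1, -2] ⊗ [0, 2] + [3, -2] ⊗ [1, 2] ⊗ [1, -3], so rank(T) ≤ 2.
These bounds meet, so rank(T) = 2.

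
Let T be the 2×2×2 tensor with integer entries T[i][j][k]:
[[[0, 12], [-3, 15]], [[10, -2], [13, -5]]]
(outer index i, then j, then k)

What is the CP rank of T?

2

Lower bound: in the mode-1 unfolding of T (rows indexed by i, columns by (j,k)) the 2×2 minor on rows i ∈ {0, 1}, columns (j,k) ∈ {(0,0), (0,1)} is det [[0, 12], [10, -2]] = -120 ≠ 0, so that unfolding has rank ≥ 2 and hence rank(T) ≥ 2 (CP rank is at least every unfolding rank, though it can be larger).
Upper bound: with S_k = T[:,:,k], the two rank-1 terms a₁b₁ᵀ, a₂b₂ᵀ are the rank-1 members of the pencil x·S₀ + y·S₁.
det(x·S₀ + y·S₁) is 30·x² − 30·y² = 30·(x − y)(x + y), vanishing at (x:y) = (1:1) and (1:-1).
M₁ = S₀ + S₁ = [[12, 12], [8, 8]] = 4·[3, 2][1, 1]ᵀ and M₂ = S₀ − S₁ = [[-12, -18], [12, 18]] = (-6)·[1, -1][2, 3]ᵀ, so take a₁ = [3, 2], b₁ = [1, 1], a₂ = [1, -1], b₂ = [2, 3].
Each slice is an integer combination of E₁ = a₁b₁ᵀ and E₂ = a₂b₂ᵀ: S₀ = 2·E₁ − 3·E₂, S₁ = 2·E₁ + 3·E₂; reading off coefficients, c₁ = [2, 2] and c₂ = [-3, 3].
Hence T = [3, 2] ⊗ [1, 1] ⊗ [2, 2] + [1, -1] ⊗ [2, 3] ⊗ [-3, 3], so rank(T) ≤ 2.
These bounds meet, so rank(T) = 2.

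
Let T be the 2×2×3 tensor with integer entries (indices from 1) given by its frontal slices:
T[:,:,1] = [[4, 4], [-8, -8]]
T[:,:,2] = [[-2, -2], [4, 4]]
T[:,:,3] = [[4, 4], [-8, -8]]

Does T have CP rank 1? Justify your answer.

If T = a ⊗ b ⊗ c then every fibre of T is a multiple of the corresponding factor, so read the factors off the fibres through the nonzero entry T[1,1,1] = 4.
The mode-1 fibre T[:,1,1] = [4, -8] gives a = [1, -2] (primitive direction); the mode-2 fibre T[1,:,1] = [4, 4] gives b = [1, 1]; then c[k] = T[1,1,k] / (a[1]·b[1]) = [4, -2, 4] / 1 = [4, -2, 4].
Expanding [1, -2] ⊗ [1, 1] ⊗ [4, -2, 4] reproduces all 12 entries of T, so T = [1, -2] ⊗ [1, 1] ⊗ [4, -2, 4] and rank(T) ≤ 1.
Equivalently every frontal slice T[:,:,k] is c[k] times the rank-1 matrix [1, -2] ⊗ [1, 1]. So T has rank 1 (it is nonzero).

Yes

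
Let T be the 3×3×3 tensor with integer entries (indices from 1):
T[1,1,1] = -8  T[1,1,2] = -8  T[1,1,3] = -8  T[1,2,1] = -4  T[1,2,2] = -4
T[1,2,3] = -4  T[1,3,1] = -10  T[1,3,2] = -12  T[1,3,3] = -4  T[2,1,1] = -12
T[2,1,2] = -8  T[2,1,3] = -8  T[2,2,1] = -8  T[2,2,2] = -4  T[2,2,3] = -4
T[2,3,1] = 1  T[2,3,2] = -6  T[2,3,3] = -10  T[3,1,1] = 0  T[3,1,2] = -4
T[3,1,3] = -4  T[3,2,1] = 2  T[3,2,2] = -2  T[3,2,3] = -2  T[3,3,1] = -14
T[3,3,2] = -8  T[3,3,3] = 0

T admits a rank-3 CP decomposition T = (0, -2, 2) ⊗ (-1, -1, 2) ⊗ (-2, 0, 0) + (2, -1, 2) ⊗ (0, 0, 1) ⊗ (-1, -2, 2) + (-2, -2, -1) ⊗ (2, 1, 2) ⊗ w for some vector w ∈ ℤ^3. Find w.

w = (2, 2, 2)

Subtract the known terms from T to get the rank-1 residual R = (-2, -2, -1) ⊗ (2, 1, 2) ⊗ w, so R[i,j,k] = a[i]·b[j]·w[k]. Pick indices with nonzero a[1]·b[1] = (-2)·(2) = -4. Only the fibre through (1,1,·) is needed: R[1,1,:] = T[1,1,:] − Σₗ aₗ[1]bₗ[1]cₗ = [-8, -8, -8] − (0)·(-1)·(-2, 0, 0) − (2)·(0)·(-1, -2, 2) = [-8, -8, -8]. Then w[k] = R[1,1,k] / -4 for each k, giving w = [-8, -8, -8] / -4 = (2, 2, 2).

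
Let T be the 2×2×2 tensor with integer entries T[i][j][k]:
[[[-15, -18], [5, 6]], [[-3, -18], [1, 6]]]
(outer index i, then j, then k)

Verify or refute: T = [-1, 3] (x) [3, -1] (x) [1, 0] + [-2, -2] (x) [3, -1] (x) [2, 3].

Yes

Reconstruct entrywise from the claimed factors. For example, T[0,1,1] = 6 and Σₗ aₗ[0]bₗ[1]cₗ[1] = (-1)·(-1)·(0) + (-2)·(-1)·(3) = 6; checking all 8 entries, every one matches. The claim holds.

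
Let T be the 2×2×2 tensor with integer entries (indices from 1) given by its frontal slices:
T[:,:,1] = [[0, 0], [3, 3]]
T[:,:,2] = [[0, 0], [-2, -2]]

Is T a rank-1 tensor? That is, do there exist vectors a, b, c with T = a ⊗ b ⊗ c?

If T = a ⊗ b ⊗ c then every fibre of T is a multiple of the corresponding factor, so read the factors off the fibres through the nonzero entry T[2,1,1] = 3.
The mode-1 fibre T[:,1,1] = [0, 3] gives a = [0, 1] (primitive direction); the mode-2 fibre T[2,:,1] = [3, 3] gives b = [1, 1]; then c[k] = T[2,1,k] / (a[2]·b[1]) = [3, -2] / 1 = [3, -2].
Expanding [0, 1] ⊗ [1, 1] ⊗ [3, -2] reproduces all 8 entries of T, so T = [0, 1] ⊗ [1, 1] ⊗ [3, -2] and rank(T) ≤ 1.
Equivalently every frontal slice T[:,:,k] is c[k] times the rank-1 matrix [0, 1] ⊗ [1, 1]. So T has rank 1 (it is nonzero).

Yes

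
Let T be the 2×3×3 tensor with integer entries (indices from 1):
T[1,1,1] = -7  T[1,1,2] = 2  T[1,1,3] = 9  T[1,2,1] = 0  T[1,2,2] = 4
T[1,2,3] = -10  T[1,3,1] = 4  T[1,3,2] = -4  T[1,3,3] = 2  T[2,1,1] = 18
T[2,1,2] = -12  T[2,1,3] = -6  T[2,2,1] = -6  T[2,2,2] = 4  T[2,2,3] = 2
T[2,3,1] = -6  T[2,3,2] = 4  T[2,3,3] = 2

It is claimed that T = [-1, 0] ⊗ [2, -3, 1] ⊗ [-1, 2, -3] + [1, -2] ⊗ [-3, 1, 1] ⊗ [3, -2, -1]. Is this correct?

Reconstruct entrywise from the claimed factors. For example, T[2,3,1] = -6 and Σₗ aₗ[2]bₗ[3]cₗ[1] = (0)·(1)·(-1) + (-2)·(1)·(3) = -6; checking all 18 entries, every one matches. The claim holds.

Yes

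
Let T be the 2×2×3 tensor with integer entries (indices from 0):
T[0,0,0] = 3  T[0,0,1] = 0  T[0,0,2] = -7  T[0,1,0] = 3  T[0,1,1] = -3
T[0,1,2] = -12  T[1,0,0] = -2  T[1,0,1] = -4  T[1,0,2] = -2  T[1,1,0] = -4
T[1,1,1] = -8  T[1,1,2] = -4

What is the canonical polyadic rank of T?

Lower bound: the mode-1 unfolding of T (rows indexed by i, columns by (j,k) = (0,0), (0,1), (0,2), (1,0), (1,1), (1,2)) is [[3, 0, -7, 3, -3, -12], [-2, -4, -2, -4, -8, -4]].
There the 2×2 minor on rows i ∈ {0, 1}, columns (j,k) ∈ {(0,0), (0,1)} is det [[3, 0], [-2, -4]] = -12 ≠ 0, so this unfolding has rank ≥ 2; CP rank is at least every unfolding rank, so rank(T) ≥ 2. (Unfolding ranks only ever bound the CP rank from below — rank(T) can be strictly larger than all of them — so the matching upper bound has to come from an explicit 2-term decomposition.)
Upper bound — finding two terms. Write S_k = T[:,:,k] for the frontal slices: S₀ = [[3, 3], [-2, -4]], S₁ = [[0, -3], [-4, -8]], S₂ = [[-7, -12], [-2, -4]].
If T = a₁ ∘ b₁ ∘ c₁ + a₂ ∘ b₂ ∘ c₂ then each S_k = c₁[k]·a₁b₁ᵀ + c₂[k]·a₂b₂ᵀ. S₀ and S₁ are linearly independent, so a₁b₁ᵀ and a₂b₂ᵀ must span the same plane of matrices: they are the rank-1 matrices of the form x·S₀ + y·S₁.
det(x·S₀ + y·S₁) is −6·x² − 18·xy − 12·y² = (-6)·(x + 2·y)(x + y), vanishing at (x:y) = (2:-1) and (1:-1).
M₁ = 2·S₀ − S₁ = [[6, 9], [0, 0]] = 3·[1, 0][2, 3]ᵀ and M₂ = S₀ − S₁ = [[3, 6], [2, 4]] = [3, 2][1, 2]ᵀ, so take a₁ = [1, 0], b₁ = [2, 3], a₂ = [3, 2], b₂ = [1, 2].
Each slice is an integer combination of E₁ = a₁b₁ᵀ and E₂ = a₂b₂ᵀ: S₀ = 3·E₁ − E₂, S₁ = 3·E₁ − 2·E₂, S₂ = −2·E₁ − E₂; reading off coefficients, c₁ = [3, 3, -2] and c₂ = [-1, -2, -1].
Hence T = [1, 0] ∘ [2, 3] ∘ [3, 3, -2] + [3, 2] ∘ [1, 2] ∘ [-1, -2, -1], so rank(T) ≤ 2.
These bounds meet, so rank(T) = 2.
Check entry T[1,1,2] = -4: (0)·(3)·(-2) + (2)·(2)·(-1) = -4.

2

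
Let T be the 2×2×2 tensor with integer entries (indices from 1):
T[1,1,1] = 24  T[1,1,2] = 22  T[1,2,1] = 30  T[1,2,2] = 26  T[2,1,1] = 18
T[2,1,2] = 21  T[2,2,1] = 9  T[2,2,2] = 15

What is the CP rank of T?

Lower bound: the mode-1 unfolding of T (rows indexed by i, columns by (j,k) = (1,1), (1,2), (2,1), (2,2)) is [[24, 22, 30, 26], [18, 21, 9, 15]].
There the 2×2 minor on rows i ∈ {1, 2}, columns (j,k) ∈ {(1,1), (1,2)} is det [[24, 22], [18, 21]] = 108 ≠ 0, so this unfolding has rank ≥ 2; CP rank is at least every unfolding rank, so rank(T) ≥ 2. (This is only a lower bound: in general the CP rank may exceed every unfolding rank, so we still need to exhibit 2 rank-1 terms summing to T.)
Upper bound — finding two terms. Write S_k = T[:,:,k] for the frontal slices: S₁ = [[24, 30], [18, 9]], S₂ = [[22, 26], [21, 15]].
If T = a₁ ⊗ b₁ ⊗ c₁ + a₂ ⊗ b₂ ⊗ c₂ then each S_k = c₁[k]·a₁b₁ᵀ + c₂[k]·a₂b₂ᵀ. S₁ and S₂ are linearly independent, so a₁b₁ᵀ and a₂b₂ᵀ must span the same plane of matrices: they are the rank-1 matrices of the form x·S₁ + y·S₂.
det(x·S₁ + y·S₂) is −324·x² − 540·xy − 216·y² = (-108)·(3·x + 2·y)(x + y), vanishing at (x:y) = (2:-3) and (1:-1).
M₁ = 2·S₁ − 3·S₂ = [[-18, -18], [-27, -27]] = (-9)·[2, 3][1, 1]ᵀ and M₂ = S₁ − S₂ = [[2, 4], [-3, -6]] = [2, -3][1, 2]ᵀ, so take a₁ = [2, 3], b₁ = [1, 1], a₂ = [2, -3], b₂ = [1, 2].
Each slice is an integer combination of E₁ = a₁b₁ᵀ and E₂ = a₂b₂ᵀ: S₁ = 9·E₁ + 3·E₂, S₂ = 9·E₁ + 2·E₂; reading off coefficients, c₁ = [9, 9] and c₂ = [3, 2].
Hence T = [2, 3] ⊗ [1, 1] ⊗ [9, 9] + [2, -3] ⊗ [1, 2] ⊗ [3, 2], so rank(T) ≤ 2.
These bounds meet, so rank(T) = 2.

2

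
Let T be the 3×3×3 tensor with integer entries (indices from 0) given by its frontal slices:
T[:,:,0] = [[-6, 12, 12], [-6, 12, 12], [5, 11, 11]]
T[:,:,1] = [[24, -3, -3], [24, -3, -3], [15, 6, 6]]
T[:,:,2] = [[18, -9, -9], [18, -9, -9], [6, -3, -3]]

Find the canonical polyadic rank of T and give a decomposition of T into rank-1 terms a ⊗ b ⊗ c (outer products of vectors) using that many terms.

rank(T) = 2

Lower bound: in the mode-2 unfolding of T (rows indexed by j, columns by (i,k)) the 2×2 minor on rows j ∈ {0, 1}, columns (i,k) ∈ {(0,0), (0,1)} is det [[-6, 24], [12, -3]] = -270 ≠ 0, so that unfolding has rank ≥ 2 and hence rank(T) ≥ 2 (CP rank is at least every unfolding rank, though it can be larger).
Upper bound: with S_k = T[:,:,k], the two rank-1 terms a₁b₁ᵀ, a₂b₂ᵀ are the rank-1 members of the pencil x·S₀ + y·S₁.
The 2×2 minor of x·S₀ + y·S₁ on rows {0,2}, columns {0,1} is −126·x² + 63·xy + 189·y² = (-63)·(2·x − 3·y)(x + y), vanishing at (x:y) = (3:2) and (1:-1).
M₁ = 3·S₀ + 2·S₁ = [[30, 30, 30], [30, 30, 30], [45, 45, 45]] = 15·[2, 2, 3][1, 1, 1]ᵀ and M₂ = S₀ − S₁ = [[-30, 15, 15], [-30, 15, 15], [-10, 5, 5]] = (-5)·[3, 3, 1][2, -1, -1]ᵀ, so take a₁ = [2, 2, 3], b₁ = [1, 1, 1], a₂ = [3, 3, 1], b₂ = [2, -1, -1].
Each slice is an integer combination of E₁ = a₁b₁ᵀ and E₂ = a₂b₂ᵀ: S₀ = 3·E₁ − 2·E₂, S₁ = 3·E₁ + 3·E₂, S₂ = 3·E₂; reading off coefficients, c₁ = [3, 3, 0] and c₂ = [-2, 3, 3].
Hence T = [2, 2, 3] ⊗ [1, 1, 1] ⊗ [3, 3, 0] + [3, 3, 1] ⊗ [2, -1, -1] ⊗ [-2, 3, 3], so rank(T) ≤ 2.
These bounds meet, so rank(T) = 2.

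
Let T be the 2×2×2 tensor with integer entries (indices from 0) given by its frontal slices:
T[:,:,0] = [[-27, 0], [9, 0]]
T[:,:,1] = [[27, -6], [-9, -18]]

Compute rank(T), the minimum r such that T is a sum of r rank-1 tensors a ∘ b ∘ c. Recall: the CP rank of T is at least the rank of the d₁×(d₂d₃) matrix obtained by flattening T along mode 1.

2

Lower bound: the mode-2 unfolding of T (rows indexed by j, columns by (i,k) = (0,0), (0,1), (1,0), (1,1)) is [[-27, 27, 9, -9], [0, -6, 0, -18]].
There the 2×2 minor on rows j ∈ {0, 1}, columns (i,k) ∈ {(0,0), (0,1)} is det [[-27, 27], [0, -6]] = 162 ≠ 0, so this unfolding has rank ≥ 2; CP rank is at least every unfolding rank, so rank(T) ≥ 2. (Unfolding ranks only ever bound the CP rank from below — rank(T) can be strictly larger than all of them — so the matching upper bound has to come from an explicit 2-term decomposition.)
Upper bound — finding two terms. Write S_k = T[:,:,k] for the frontal slices: S₀ = [[-27, 0], [9, 0]], S₁ = [[27, -6], [-9, -18]].
If T = a₁ ∘ b₁ ∘ c₁ + a₂ ∘ b₂ ∘ c₂ then each S_k = c₁[k]·a₁b₁ᵀ + c₂[k]·a₂b₂ᵀ. S₀ and S₁ are linearly independent, so a₁b₁ᵀ and a₂b₂ᵀ must span the same plane of matrices: they are the rank-1 matrices of the form x·S₀ + y·S₁.
det(x·S₀ + y·S₁) is 540·xy − 540·y² = 540·(x − y)(y), vanishing at (x:y) = (1:1) and (1:0).
M₁ = S₀ + S₁ = [[0, -6], [0, -18]] = (-6)·(1, 3)(0, 1)ᵀ and M₂ = S₀ = [[-27, 0], [9, 0]] = (-9)·(3, -1)(1, 0)ᵀ, so take a₁ = (1, 3), b₁ = (0, 1), a₂ = (3, -1), b₂ = (1, 0).
Each slice is an integer combination of E₁ = a₁b₁ᵀ and E₂ = a₂b₂ᵀ: S₀ = −9·E₂, S₁ = −6·E₁ + 9·E₂; reading off coefficients, c₁ = (0, -6) and c₂ = (-9, 9).
Hence T = (1, 3) ∘ (0, 1) ∘ (0, -6) + (3, -1) ∘ (1, 0) ∘ (-9, 9), so rank(T) ≤ 2.
These bounds meet, so rank(T) = 2.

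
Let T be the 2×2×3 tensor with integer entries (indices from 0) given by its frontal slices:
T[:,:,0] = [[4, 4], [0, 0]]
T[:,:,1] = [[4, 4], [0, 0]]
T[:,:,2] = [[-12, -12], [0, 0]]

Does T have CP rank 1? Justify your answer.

If T = a ∘ b ∘ c then every fibre of T is a multiple of the corresponding factor, so read the factors off the fibres through the nonzero entry T[0,0,0] = 4.
The mode-1 fibre T[:,0,0] = [4, 0] gives a = [1, 0] (primitive direction); the mode-2 fibre T[0,:,0] = [4, 4] gives b = [1, 1]; then c[k] = T[0,0,k] / (a[0]·b[0]) = [4, 4, -12] / 1 = [4, 4, -12].
Expanding [1, 0] ∘ [1, 1] ∘ [4, 4, -12] reproduces all 12 entries of T, so T = [1, 0] ∘ [1, 1] ∘ [4, 4, -12] and rank(T) ≤ 1.
Equivalently every frontal slice T[:,:,k] is c[k] times the rank-1 matrix [1, 0] ∘ [1, 1]. So T has rank 1 (it is nonzero).

Yes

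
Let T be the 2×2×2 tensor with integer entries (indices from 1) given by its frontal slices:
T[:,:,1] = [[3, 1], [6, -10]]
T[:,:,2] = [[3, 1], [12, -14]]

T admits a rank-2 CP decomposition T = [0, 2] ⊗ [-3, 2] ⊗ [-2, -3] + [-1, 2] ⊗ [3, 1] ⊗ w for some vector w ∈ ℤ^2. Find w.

Subtract the known terms from T to get the rank-1 residual R = [-1, 2] ⊗ [3, 1] ⊗ w, so R[i,j,k] = a[i]·b[j]·w[k]. Pick indices with nonzero a[1]·b[1] = (-1)·(3) = -3. Only the fibre through (1,1,·) is needed: R[1,1,:] = T[1,1,:] − Σₗ aₗ[1]bₗ[1]cₗ = [3, 3] − (0)·(-3)·[-2, -3] = [3, 3]. Then w[k] = R[1,1,k] / -3 for each k, giving w = [3, 3] / -3 = [-1, -1].

w = [-1, -1]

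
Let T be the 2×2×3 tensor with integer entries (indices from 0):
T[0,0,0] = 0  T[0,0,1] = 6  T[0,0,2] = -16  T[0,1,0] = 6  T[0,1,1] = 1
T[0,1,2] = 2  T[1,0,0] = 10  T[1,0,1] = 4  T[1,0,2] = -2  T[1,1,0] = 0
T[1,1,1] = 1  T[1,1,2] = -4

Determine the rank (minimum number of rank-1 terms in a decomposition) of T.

Lower bound: the mode-3 unfolding of T (rows indexed by k, columns by (i,j) = (0,0), (0,1), (1,0), (1,1)) is [[0, 6, 10, 0], [6, 1, 4, 1], [-16, 2, -2, -4]].
There the 3×3 minor on rows k ∈ {0, 1, 2}, columns (i,j) ∈ {(0,0), (0,1), (1,0)} is det [[0, 6, 10], [6, 1, 4], [-16, 2, -2]] = -32 ≠ 0, so this unfolding has rank ≥ 3; CP rank is at least every unfolding rank, so rank(T) ≥ 3. (This is only a lower bound: in general the CP rank may exceed every unfolding rank, so we still need to exhibit 3 rank-1 terms summing to T.)
Upper bound: T is a sum of 3 rank-1 terms, T = [1, 1] ⊗ [2, 1] ⊗ [2, 1, -2] + [2, -1] ⊗ [2, -1] ⊗ [-2, 0, -2] + [2, 1] ⊗ [1, 0] ⊗ [2, 2, -2] (written with every a and b primitive with positive leading entry and the scale carried by c; CP decompositions are not unique, and this one is verified by expanding entrywise), so rank(T) ≤ 3.
These bounds meet, so rank(T) = 3.
Check entry T[0,1,2] = 2: (1)·(1)·(-2) + (2)·(-1)·(-2) + (2)·(0)·(-2) = 2.

3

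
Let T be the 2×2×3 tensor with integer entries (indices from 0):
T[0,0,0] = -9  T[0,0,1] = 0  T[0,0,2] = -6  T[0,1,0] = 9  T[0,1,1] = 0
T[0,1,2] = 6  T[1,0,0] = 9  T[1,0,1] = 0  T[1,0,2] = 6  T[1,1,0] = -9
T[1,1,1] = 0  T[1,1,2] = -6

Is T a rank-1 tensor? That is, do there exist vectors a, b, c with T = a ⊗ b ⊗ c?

Yes

If T = a ⊗ b ⊗ c then every fibre of T is a multiple of the corresponding factor, so read the factors off the fibres through the nonzero entry T[0,0,0] = -9.
The mode-1 fibre T[:,0,0] = [-9, 9] gives a = (1, -1) (primitive direction); the mode-2 fibre T[0,:,0] = [-9, 9] gives b = (1, -1); then c[k] = T[0,0,k] / (a[0]·b[0]) = [-9, 0, -6] / 1 = (-9, 0, -6).
Expanding (1, -1) ⊗ (1, -1) ⊗ (-9, 0, -6) reproduces all 12 entries of T, so T = (1, -1) ⊗ (1, -1) ⊗ (-9, 0, -6) and rank(T) ≤ 1.
Equivalently every frontal slice T[:,:,k] is c[k] times the rank-1 matrix (1, -1) ⊗ (1, -1). So T has rank 1 (it is nonzero).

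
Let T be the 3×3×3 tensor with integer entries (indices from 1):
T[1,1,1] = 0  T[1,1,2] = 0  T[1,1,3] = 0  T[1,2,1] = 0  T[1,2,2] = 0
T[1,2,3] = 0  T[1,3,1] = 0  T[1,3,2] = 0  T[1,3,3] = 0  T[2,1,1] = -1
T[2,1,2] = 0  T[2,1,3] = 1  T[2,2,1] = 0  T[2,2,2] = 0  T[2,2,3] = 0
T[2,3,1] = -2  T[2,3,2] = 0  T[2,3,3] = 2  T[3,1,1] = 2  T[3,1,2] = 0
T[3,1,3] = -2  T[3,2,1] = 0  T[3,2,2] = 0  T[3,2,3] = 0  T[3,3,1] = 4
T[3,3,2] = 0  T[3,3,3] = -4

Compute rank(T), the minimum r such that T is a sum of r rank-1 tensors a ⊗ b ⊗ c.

Lower bound: T ≠ 0 (e.g. T[2,1,1] = -1), so rank(T) ≥ 1.
Upper bound: if T = a ⊗ b ⊗ c then every fibre of T is a multiple of the corresponding factor, so read the factors off the fibres through the nonzero entry T[2,1,1] = -1.
The mode-1 fibre T[:,1,1] = [0, -1, 2] gives a = (0, 1, -2) (primitive direction); the mode-2 fibre T[2,:,1] = [-1, 0, -2] gives b = (1, 0, 2); then c[k] = T[2,1,k] / (a[2]·b[1]) = [-1, 0, 1] / 1 = (-1, 0, 1).
Expanding (0, 1, -2) ⊗ (1, 0, 2) ⊗ (-1, 0, 1) reproduces all 27 entries of T, so T = (0, 1, -2) ⊗ (1, 0, 2) ⊗ (-1, 0, 1) and rank(T) ≤ 1.
These bounds meet, so rank(T) = 1.

1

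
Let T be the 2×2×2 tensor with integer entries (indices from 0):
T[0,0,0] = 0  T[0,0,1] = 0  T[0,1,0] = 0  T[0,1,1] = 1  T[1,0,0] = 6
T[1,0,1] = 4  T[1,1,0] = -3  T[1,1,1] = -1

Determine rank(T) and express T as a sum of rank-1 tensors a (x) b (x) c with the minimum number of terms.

rank(T) = 2

Lower bound: the mode-2 unfolding of T (rows indexed by j, columns by (i,k) = (0,0), (0,1), (1,0), (1,1)) is [[0, 0, 6, 4], [0, 1, -3, -1]].
There the 2×2 minor on rows j ∈ {0, 1}, columns (i,k) ∈ {(0,1), (1,0)} is det [[0, 6], [1, -3]] = -6 ≠ 0, so this unfolding has rank ≥ 2; CP rank is at least every unfolding rank, so rank(T) ≥ 2. (This is only a lower bound: in general the CP rank may exceed every unfolding rank, so we still need to exhibit 2 rank-1 terms summing to T.)
Upper bound — finding two terms. Write S_k = T[:,:,k] for the frontal slices: S₀ = [[0, 0], [6, -3]], S₁ = [[0, 1], [4, -1]].
If T = a₁ (x) b₁ (x) c₁ + a₂ (x) b₂ (x) c₂ then each S_k = c₁[k]·a₁b₁ᵀ + c₂[k]·a₂b₂ᵀ. S₀ and S₁ are linearly independent, so a₁b₁ᵀ and a₂b₂ᵀ must span the same plane of matrices: they are the rank-1 matrices of the form x·S₀ + y·S₁.
det(x·S₀ + y·S₁) is −6·xy − 4·y² = (-2)·(3·x + 2·y)(y), vanishing at (x:y) = (2:-3) and (1:0).
M₁ = 2·S₀ − 3·S₁ = [[0, -3], [0, -3]] = (-3)·[1, 1][0, 1]ᵀ and M₂ = S₀ = [[0, 0], [6, -3]] = 3·[0, 1][2, -1]ᵀ, so take a₁ = [1, 1], b₁ = [0, 1], a₂ = [0, 1], b₂ = [2, -1].
Each slice is an integer combination of E₁ = a₁b₁ᵀ and E₂ = a₂b₂ᵀ: S₀ = 3·E₂, S₁ = E₁ + 2·E₂; reading off coefficients, c₁ = [0, 1] and c₂ = [3, 2].
Hence T = [1, 1] (x) [0, 1] (x) [0, 1] + [0, 1] (x) [2, -1] (x) [3, 2], so rank(T) ≤ 2.
These bounds meet, so rank(T) = 2.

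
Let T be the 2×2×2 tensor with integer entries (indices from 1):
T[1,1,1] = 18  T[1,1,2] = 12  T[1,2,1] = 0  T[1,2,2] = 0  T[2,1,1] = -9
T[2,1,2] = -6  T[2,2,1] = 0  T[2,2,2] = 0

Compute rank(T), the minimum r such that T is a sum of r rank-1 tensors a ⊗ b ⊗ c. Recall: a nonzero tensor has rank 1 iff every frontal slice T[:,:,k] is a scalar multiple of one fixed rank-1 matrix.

Lower bound: T ≠ 0 (e.g. T[1,1,1] = 18), so rank(T) ≥ 1.
Upper bound: the mode-1 fibre T[:,1,1] = [18, -9] gives a = [2, -1] (primitive direction); the mode-2 fibre T[1,:,1] = [18, 0] gives b = [1, 0]; then c[k] = T[1,1,k] / (a[1]·b[1]) = [18, 12] / 2 = [9, 6].
Expanding [2, -1] ⊗ [1, 0] ⊗ [9, 6] reproduces all 8 entries of T, so T = [2, -1] ⊗ [1, 0] ⊗ [9, 6] and rank(T) ≤ 1.
These bounds meet, so rank(T) = 1.

1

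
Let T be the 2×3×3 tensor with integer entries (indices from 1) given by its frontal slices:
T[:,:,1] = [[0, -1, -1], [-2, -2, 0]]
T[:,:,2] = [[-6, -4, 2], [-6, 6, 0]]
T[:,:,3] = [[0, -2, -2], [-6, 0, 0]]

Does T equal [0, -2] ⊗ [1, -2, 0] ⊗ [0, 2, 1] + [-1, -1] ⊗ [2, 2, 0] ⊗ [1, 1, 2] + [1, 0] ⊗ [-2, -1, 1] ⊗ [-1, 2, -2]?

Yes

Reconstruct entrywise from the claimed factors. For example, T[2,1,2] = -6 and Σₗ aₗ[2]bₗ[1]cₗ[2] = (-2)·(1)·(2) + (-1)·(2)·(1) + (0)·(-2)·(2) = -6; checking all 18 entries, every one matches. The claim holds.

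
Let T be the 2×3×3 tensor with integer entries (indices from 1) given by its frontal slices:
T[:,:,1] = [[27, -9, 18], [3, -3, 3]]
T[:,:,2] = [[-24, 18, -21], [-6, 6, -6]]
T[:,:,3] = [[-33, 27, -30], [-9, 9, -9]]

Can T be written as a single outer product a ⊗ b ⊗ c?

No

The mode-1 unfolding of T (rows indexed by i, columns by (j,k) = (1,1), (1,2), (1,3), (2,1), (2,2), (2,3), (3,1), (3,2), (3,3)) is [[27, -24, -33, -9, 18, 27, 18, -21, -30], [3, -6, -9, -3, 6, 9, 3, -6, -9]].
There the 2×2 minor on rows i ∈ {1, 2}, columns (j,k) ∈ {(1,1), (1,2)} is det [[27, -24], [3, -6]] = -90 ≠ 0, so this unfolding has rank ≥ 2; CP rank is at least every unfolding rank, so rank(T) ≥ 2.
In particular rank(T) ≥ 2 > 1, so T is not rank-1.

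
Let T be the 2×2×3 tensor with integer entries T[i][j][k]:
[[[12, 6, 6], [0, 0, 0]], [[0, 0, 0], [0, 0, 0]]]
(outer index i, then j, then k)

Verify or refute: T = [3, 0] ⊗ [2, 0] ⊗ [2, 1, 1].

Reconstruct entrywise from the claimed factors. For example, T[0,1,1] = 0 and Σₗ aₗ[0]bₗ[1]cₗ[1] = (3)·(0)·(1) = 0; checking all 12 entries, every one matches. The claim holds.

Yes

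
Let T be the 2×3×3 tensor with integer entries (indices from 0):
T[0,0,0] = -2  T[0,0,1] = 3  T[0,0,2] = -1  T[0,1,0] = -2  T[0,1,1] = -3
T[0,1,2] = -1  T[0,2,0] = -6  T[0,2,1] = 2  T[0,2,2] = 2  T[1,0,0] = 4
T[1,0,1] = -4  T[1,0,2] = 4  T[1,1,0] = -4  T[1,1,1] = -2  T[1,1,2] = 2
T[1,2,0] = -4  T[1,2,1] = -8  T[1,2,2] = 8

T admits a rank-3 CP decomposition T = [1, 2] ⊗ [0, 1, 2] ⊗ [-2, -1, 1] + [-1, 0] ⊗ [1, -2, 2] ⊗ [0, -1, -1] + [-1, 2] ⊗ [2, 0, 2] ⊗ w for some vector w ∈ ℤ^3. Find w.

w = [1, -1, 1]

Subtract the known terms from T to get the rank-1 residual R = [-1, 2] ⊗ [2, 0, 2] ⊗ w, so R[i,j,k] = a[i]·b[j]·w[k]. Pick indices with nonzero a[0]·b[0] = (-1)·(2) = -2. Only the fibre through (0,0,·) is needed: R[0,0,:] = T[0,0,:] − Σₗ aₗ[0]bₗ[0]cₗ = [-2, 3, -1] − (1)·(0)·[-2, -1, 1] − (-1)·(1)·[0, -1, -1] = [-2, 2, -2]. Then w[k] = R[0,0,k] / -2 for each k, giving w = [-2, 2, -2] / -2 = [1, -1, 1].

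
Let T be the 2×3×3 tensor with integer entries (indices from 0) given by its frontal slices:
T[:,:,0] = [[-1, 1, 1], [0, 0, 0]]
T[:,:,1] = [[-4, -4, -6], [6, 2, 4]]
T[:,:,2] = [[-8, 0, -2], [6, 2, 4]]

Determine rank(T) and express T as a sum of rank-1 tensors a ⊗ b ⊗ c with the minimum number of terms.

Lower bound: the mode-3 unfolding of T (rows indexed by k, columns by (i,j) = (0,0), (0,1), (0,2), (1,0), (1,1), (1,2)) is [[-1, 1, 1, 0, 0, 0], [-4, -4, -6, 6, 2, 4], [-8, 0, -2, 6, 2, 4]].
There the 2×2 minor on rows k ∈ {0, 1}, columns (i,j) ∈ {(0,0), (0,1)} is det [[-1, 1], [-4, -4]] = 8 ≠ 0, so this unfolding has rank ≥ 2; CP rank is at least every unfolding rank, so rank(T) ≥ 2. (Flattening ranks never certify an upper bound on CP rank; for that we must actually write T with 2 rank-1 terms.)
Upper bound — finding two terms. Write S_k = T[:,:,k] for the frontal slices: S₀ = [[-1, 1, 1], [0, 0, 0]], S₁ = [[-4, -4, -6], [6, 2, 4]], S₂ = [[-8, 0, -2], [6, 2, 4]].
If T = a₁ ⊗ b₁ ⊗ c₁ + a₂ ⊗ b₂ ⊗ c₂ then each S_k = c₁[k]·a₁b₁ᵀ + c₂[k]·a₂b₂ᵀ. S₀ and S₁ are linearly independent, so a₁b₁ᵀ and a₂b₂ᵀ must span the same plane of matrices: they are the rank-1 matrices of the form x·S₀ + y·S₁.
The 2×2 minor of x·S₀ + y·S₁ on rows {0,1}, columns {0,1} is −8·xy + 16·y² = (-8)·(x − 2·y)(y), vanishing at (x:y) = (2:1) and (1:0).
M₁ = 2·S₀ + S₁ = [[-6, -2, -4], [6, 2, 4]] = (-2)·[1, -1][3, 1, 2]ᵀ and M₂ = S₀ = [[-1, 1, 1], [0, 0, 0]] = −[1, 0][1, -1, -1]ᵀ, so take a₁ = [1, -1], b₁ = [3, 1, 2], a₂ = [1, 0], b₂ = [1, -1, -1].
Each slice is an integer combination of E₁ = a₁b₁ᵀ and E₂ = a₂b₂ᵀ: S₀ = −E₂, S₁ = −2·E₁ + 2·E₂, S₂ = −2·E₁ − 2·E₂; reading off coefficients, c₁ = [0, -2, -2] and c₂ = [-1, 2, -2].
Hence T = [1, -1] ⊗ [3, 1, 2] ⊗ [0, -2, -2] + [1, 0] ⊗ [1, -1, -1] ⊗ [-1, 2, -2], so rank(T) ≤ 2.
These bounds meet, so rank(T) = 2.

rank(T) = 2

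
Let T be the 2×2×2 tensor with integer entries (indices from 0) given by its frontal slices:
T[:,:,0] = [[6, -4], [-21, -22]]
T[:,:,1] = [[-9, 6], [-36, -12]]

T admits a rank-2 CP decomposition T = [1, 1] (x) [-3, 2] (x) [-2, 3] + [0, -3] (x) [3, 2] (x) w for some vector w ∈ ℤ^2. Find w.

w = [3, 3]

Subtract the known terms from T to get the rank-1 residual R = [0, -3] (x) [3, 2] (x) w, so R[i,j,k] = a[i]·b[j]·w[k]. Pick indices with nonzero a[1]·b[0] = (-3)·(3) = -9. Only the fibre through (1,0,·) is needed: R[1,0,:] = T[1,0,:] − Σₗ aₗ[1]bₗ[0]cₗ = [-21, -36] − (1)·(-3)·[-2, 3] = [-27, -27]. Then w[k] = R[1,0,k] / -9 for each k, giving w = [-27, -27] / -9 = [3, 3].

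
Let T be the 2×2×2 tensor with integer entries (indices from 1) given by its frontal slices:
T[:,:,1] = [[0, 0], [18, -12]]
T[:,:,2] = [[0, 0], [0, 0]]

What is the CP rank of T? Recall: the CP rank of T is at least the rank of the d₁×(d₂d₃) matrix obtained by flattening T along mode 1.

1

Lower bound: T ≠ 0 (e.g. T[2,1,1] = 18), so rank(T) ≥ 1.
Upper bound: if T = a ⊗ b ⊗ c then every fibre of T is a multiple of the corresponding factor, so read the factors off the fibres through the nonzero entry T[2,1,1] = 18.
The mode-1 fibre T[:,1,1] = [0, 18] gives a = [0, 1] (primitive direction); the mode-2 fibre T[2,:,1] = [18, -12] gives b = [3, -2]; then c[k] = T[2,1,k] / (a[2]·b[1]) = [18, 0] / 3 = [6, 0].
Expanding [0, 1] ⊗ [3, -2] ⊗ [6, 0] reproduces all 8 entries of T, so T = [0, 1] ⊗ [3, -2] ⊗ [6, 0] and rank(T) ≤ 1.
These bounds meet, so rank(T) = 1.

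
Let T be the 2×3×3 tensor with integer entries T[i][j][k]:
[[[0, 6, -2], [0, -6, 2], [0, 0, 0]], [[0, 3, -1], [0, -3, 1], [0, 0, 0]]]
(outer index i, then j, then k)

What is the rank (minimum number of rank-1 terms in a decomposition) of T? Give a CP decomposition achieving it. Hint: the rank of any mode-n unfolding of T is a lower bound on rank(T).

rank(T) = 1

Lower bound: T ≠ 0 (e.g. T[0,0,1] = 6), so rank(T) ≥ 1.
Upper bound: the mode-1 fibre T[:,0,1] = [6, 3] gives a = (2, 1) (primitive direction); the mode-2 fibre T[0,:,1] = [6, -6, 0] gives b = (1, -1, 0); then c[k] = T[0,0,k] / (a[0]·b[0]) = [0, 6, -2] / 2 = (0, 3, -1).
Expanding (2, 1) ⊗ (1, -1, 0) ⊗ (0, 3, -1) reproduces all 18 entries of T, so T = (2, 1) ⊗ (1, -1, 0) ⊗ (0, 3, -1) and rank(T) ≤ 1.
These bounds meet, so rank(T) = 1.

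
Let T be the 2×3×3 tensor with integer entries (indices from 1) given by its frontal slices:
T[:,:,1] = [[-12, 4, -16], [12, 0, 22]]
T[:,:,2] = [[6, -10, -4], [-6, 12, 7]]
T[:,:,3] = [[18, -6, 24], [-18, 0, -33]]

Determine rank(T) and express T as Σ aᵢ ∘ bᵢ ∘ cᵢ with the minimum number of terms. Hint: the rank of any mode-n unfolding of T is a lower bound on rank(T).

Lower bound: in the mode-1 unfolding of T (rows indexed by i, columns by (j,k)) the 2×2 minor on rows i ∈ {1, 2}, columns (j,k) ∈ {(1,1), (2,1)} is det [[-12, 4], [12, 0]] = -48 ≠ 0, so that unfolding has rank ≥ 2 and hence rank(T) ≥ 2 (CP rank is at least every unfolding rank, though it can be larger).
Upper bound: with S_k = T[:,:,k], the two rank-1 terms a₁b₁ᵀ, a₂b₂ᵀ are the rank-1 members of the pencil x·S₁ + y·S₂.
The 2×2 minor of x·S₁ + y·S₂ on rows {1,2}, columns {1,2} is −48·x² + 12·y² = (-12)·(2·x − y)(2·x + y), vanishing at (x:y) = (1:2) and (1:-2).
M₁ = S₁ + 2·S₂ = [[0, -16, -24], [0, 24, 36]] = (-4)·[2, -3][0, 2, 3]ᵀ and M₂ = S₁ − 2·S₂ = [[-24, 24, -8], [24, -24, 8]] = (-8)·[1, -1][3, -3, 1]ᵀ, so take a₁ = [2, -3], b₁ = [0, 2, 3], a₂ = [1, -1], b₂ = [3, -3, 1].
Each slice is an integer combination of E₁ = a₁b₁ᵀ and E₂ = a₂b₂ᵀ: S₁ = −2·E₁ − 4·E₂, S₂ = −E₁ + 2·E₂, S₃ = 3·E₁ + 6·E₂; reading off coefficients, c₁ = [-2, -1, 3] and c₂ = [-4, 2, 6].
Hence T = [2, -3] ∘ [0, 2, 3] ∘ [-2, -1, 3] + [1, -1] ∘ [3, -3, 1] ∘ [-4, 2, 6], so rank(T) ≤ 2.
These bounds meet, so rank(T) = 2.

rank(T) = 2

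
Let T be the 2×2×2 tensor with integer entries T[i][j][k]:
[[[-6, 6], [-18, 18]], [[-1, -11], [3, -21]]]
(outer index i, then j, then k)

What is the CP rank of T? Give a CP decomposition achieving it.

rank(T) = 2

Lower bound: in the mode-3 unfolding of T (rows indexed by k, columns by (i,j)) the 2×2 minor on rows k ∈ {0, 1}, columns (i,j) ∈ {(0,0), (1,0)} is det [[-6, -1], [6, -11]] = 72 ≠ 0, so that unfolding has rank ≥ 2 and hence rank(T) ≥ 2 (CP rank is at least every unfolding rank, though it can be larger).
Upper bound: with S_k = T[:,:,k], the two rank-1 terms a₁b₁ᵀ, a₂b₂ᵀ are the rank-1 members of the pencil x·S₀ + y·S₁.
det(x·S₀ + y·S₁) is −36·x² − 36·xy + 72·y² = (-36)·(x + 2·y)(x − y), vanishing at (x:y) = (2:-1) and (1:1).
M₁ = 2·S₀ − S₁ = [[-18, -54], [9, 27]] = (-9)·[2, -1][1, 3]ᵀ and M₂ = S₀ + S₁ = [[0, 0], [-12, -18]] = (-6)·[0, 1][2, 3]ᵀ, so take a₁ = [2, -1], b₁ = [1, 3], a₂ = [0, 1], b₂ = [2, 3].
Each slice is an integer combination of E₁ = a₁b₁ᵀ and E₂ = a₂b₂ᵀ: S₀ = −3·E₁ − 2·E₂, S₁ = 3·E₁ − 4·E₂; reading off coefficients, c₁ = [-3, 3] and c₂ = [-2, -4].
Hence T = [2, -1] ∘ [1, 3] ∘ [-3, 3] + [0, 1] ∘ [2, 3] ∘ [-2, -4], so rank(T) ≤ 2.
These bounds meet, so rank(T) = 2.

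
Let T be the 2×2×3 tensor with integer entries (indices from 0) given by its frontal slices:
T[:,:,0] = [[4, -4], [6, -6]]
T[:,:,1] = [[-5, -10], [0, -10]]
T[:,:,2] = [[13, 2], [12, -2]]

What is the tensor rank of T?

Lower bound: the mode-2 unfolding of T (rows indexed by j, columns by (i,k) = (0,0), (0,1), (0,2), (1,0), (1,1), (1,2)) is [[4, -5, 13, 6, 0, 12], [-4, -10, 2, -6, -10, -2]].
There the 2×2 minor on rows j ∈ {0, 1}, columns (i,k) ∈ {(0,0), (0,1)} is det [[4, -5], [-4, -10]] = -60 ≠ 0, so this unfolding has rank ≥ 2; CP rank is at least every unfolding rank, so rank(T) ≥ 2. (Flattening ranks never certify an upper bound on CP rank; for that we must actually write T with 2 rank-1 terms.)
Upper bound — finding two terms. Write S_k = T[:,:,k] for the frontal slices: S₀ = [[4, -4], [6, -6]], S₁ = [[-5, -10], [0, -10]], S₂ = [[13, 2], [12, -2]].
If T = a₁ ⊗ b₁ ⊗ c₁ + a₂ ⊗ b₂ ⊗ c₂ then each S_k = c₁[k]·a₁b₁ᵀ + c₂[k]·a₂b₂ᵀ. S₀ and S₁ are linearly independent, so a₁b₁ᵀ and a₂b₂ᵀ must span the same plane of matrices: they are the rank-1 matrices of the form x·S₀ + y·S₁.
det(x·S₀ + y·S₁) is 50·xy + 50·y² = 50·(y)(x + y), vanishing at (x:y) = (1:0) and (1:-1).
M₁ = S₀ = [[4, -4], [6, -6]] = 2·[2, 3][1, -1]ᵀ and M₂ = S₀ − S₁ = [[9, 6], [6, 4]] = [3, 2][3, 2]ᵀ, so take a₁ = [2, 3], b₁ = [1, -1], a₂ = [3, 2], b₂ = [3, 2].
Each slice is an integer combination of E₁ = a₁b₁ᵀ and E₂ = a₂b₂ᵀ: S₀ = 2·E₁, S₁ = 2·E₁ − E₂, S₂ = 2·E₁ + E₂; reading off coefficients, c₁ = [2, 2, 2] and c₂ = [0, -1, 1].
Hence T = [2, 3] ⊗ [1, -1] ⊗ [2, 2, 2] + [3, 2] ⊗ [3, 2] ⊗ [0, -1, 1], so rank(T) ≤ 2.
These bounds meet, so rank(T) = 2.
Check entry T[0,1,1] = -10: (2)·(-1)·(2) + (3)·(2)·(-1) = -10.

2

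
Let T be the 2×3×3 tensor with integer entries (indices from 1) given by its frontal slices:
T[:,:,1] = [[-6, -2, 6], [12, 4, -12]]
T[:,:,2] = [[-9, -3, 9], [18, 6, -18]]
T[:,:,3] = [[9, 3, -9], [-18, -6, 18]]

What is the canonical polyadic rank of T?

Lower bound: T ≠ 0 (e.g. T[1,1,1] = -6), so rank(T) ≥ 1.
Upper bound: if T = a ∘ b ∘ c then every fibre of T is a multiple of the corresponding factor, so read the factors off the fibres through the nonzero entry T[1,1,1] = -6.
The mode-1 fibre T[:,1,1] = [-6, 12] gives a = (1, -2) (primitive direction); the mode-2 fibre T[1,:,1] = [-6, -2, 6] gives b = (3, 1, -3); then c[k] = T[1,1,k] / (a[1]·b[1]) = [-6, -9, 9] / 3 = (-2, -3, 3).
Expanding (1, -2) ∘ (3, 1, -3) ∘ (-2, -3, 3) reproduces all 18 entries of T, so T = (1, -2) ∘ (3, 1, -3) ∘ (-2, -3, 3) and rank(T) ≤ 1.
These bounds meet, so rank(T) = 1.
Check entry T[2,1,3] = -18: (-2)·(3)·(3) = -18.

1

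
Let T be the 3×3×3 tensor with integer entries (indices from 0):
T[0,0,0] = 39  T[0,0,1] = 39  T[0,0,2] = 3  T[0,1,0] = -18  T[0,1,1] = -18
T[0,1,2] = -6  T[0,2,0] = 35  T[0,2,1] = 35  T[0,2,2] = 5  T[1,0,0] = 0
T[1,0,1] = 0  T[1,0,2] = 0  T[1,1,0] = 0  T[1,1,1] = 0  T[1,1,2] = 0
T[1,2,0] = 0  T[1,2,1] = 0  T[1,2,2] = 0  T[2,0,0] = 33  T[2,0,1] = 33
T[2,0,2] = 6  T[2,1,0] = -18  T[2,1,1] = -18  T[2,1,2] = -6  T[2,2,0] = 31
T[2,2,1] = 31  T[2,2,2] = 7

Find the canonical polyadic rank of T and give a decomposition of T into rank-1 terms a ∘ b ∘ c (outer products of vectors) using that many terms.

rank(T) = 2

Lower bound: the mode-2 unfolding of T (rows indexed by j, columns by (i,k) = (0,0), (0,1), (0,2), (1,0), (1,1), (1,2), (2,0), (2,1), (2,2)) is [[39, 39, 3, 0, 0, 0, 33, 33, 6], [-18, -18, -6, 0, 0, 0, -18, -18, -6], [35, 35, 5, 0, 0, 0, 31, 31, 7]].
There the 2×2 minor on rows j ∈ {0, 1}, columns (i,k) ∈ {(0,0), (0,2)} is det [[39, 3], [-18, -6]] = -180 ≠ 0, so this unfolding has rank ≥ 2; CP rank is at least every unfolding rank, so rank(T) ≥ 2. (This is only a lower bound: in general the CP rank may exceed every unfolding rank, so we still need to exhibit 2 rank-1 terms summing to T.)
Upper bound — finding two terms. Write S_k = T[:,:,k] for the frontal slices: S₀ = [[39, -18, 35], [0, 0, 0], [33, -18, 31]], S₁ = [[39, -18, 35], [0, 0, 0], [33, -18, 31]], S₂ = [[3, -6, 5], [0, 0, 0], [6, -6, 7]].
If T = a₁ ∘ b₁ ∘ c₁ + a₂ ∘ b₂ ∘ c₂ then each S_k = c₁[k]·a₁b₁ᵀ + c₂[k]·a₂b₂ᵀ. S₀ and S₂ are linearly independent, so a₁b₁ᵀ and a₂b₂ᵀ must span the same plane of matrices: they are the rank-1 matrices of the form x·S₀ + y·S₂.
The 2×2 minor of x·S₀ + y·S₂ on rows {0,2}, columns {0,1} is −108·x² + 18·xy + 18·y² = (-18)·(2·x − y)(3·x + y), vanishing at (x:y) = (1:2) and (1:-3).
M₁ = S₀ + 2·S₂ = [[45, -30, 45], [0, 0, 0], [45, -30, 45]] = 15·[1, 0, 1][3, -2, 3]ᵀ and M₂ = S₀ − 3·S₂ = [[30, 0, 20], [0, 0, 0], [15, 0, 10]] = 5·[2, 0, 1][3, 0, 2]ᵀ, so take a₁ = [1, 0, 1], b₁ = [3, -2, 3], a₂ = [2, 0, 1], b₂ = [3, 0, 2].
Each slice is an integer combination of E₁ = a₁b₁ᵀ and E₂ = a₂b₂ᵀ: S₀ = 9·E₁ + 2·E₂, S₁ = 9·E₁ + 2·E₂, S₂ = 3·E₁ − E₂; reading off coefficients, c₁ = [9, 9, 3] and c₂ = [2, 2, -1].
Hence T = [1, 0, 1] ∘ [3, -2, 3] ∘ [9, 9, 3] + [2, 0, 1] ∘ [3, 0, 2] ∘ [2, 2, -1], so rank(T) ≤ 2.
These bounds meet, so rank(T) = 2.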